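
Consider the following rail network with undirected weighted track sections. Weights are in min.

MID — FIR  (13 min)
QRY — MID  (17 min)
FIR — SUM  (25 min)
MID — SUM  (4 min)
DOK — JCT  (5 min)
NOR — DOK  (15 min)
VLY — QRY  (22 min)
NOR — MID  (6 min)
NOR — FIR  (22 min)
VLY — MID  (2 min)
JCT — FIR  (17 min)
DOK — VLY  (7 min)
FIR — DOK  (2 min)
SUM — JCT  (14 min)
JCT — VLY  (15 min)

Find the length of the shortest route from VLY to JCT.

Compare a few routes:
VLY - MID - SUM - JCT: 2+4+14 = 20
VLY - JCT: 15 = 15
VLY - DOK - JCT: 7+5 = 12
The minimum is 12 min via VLY - DOK - JCT.

12 min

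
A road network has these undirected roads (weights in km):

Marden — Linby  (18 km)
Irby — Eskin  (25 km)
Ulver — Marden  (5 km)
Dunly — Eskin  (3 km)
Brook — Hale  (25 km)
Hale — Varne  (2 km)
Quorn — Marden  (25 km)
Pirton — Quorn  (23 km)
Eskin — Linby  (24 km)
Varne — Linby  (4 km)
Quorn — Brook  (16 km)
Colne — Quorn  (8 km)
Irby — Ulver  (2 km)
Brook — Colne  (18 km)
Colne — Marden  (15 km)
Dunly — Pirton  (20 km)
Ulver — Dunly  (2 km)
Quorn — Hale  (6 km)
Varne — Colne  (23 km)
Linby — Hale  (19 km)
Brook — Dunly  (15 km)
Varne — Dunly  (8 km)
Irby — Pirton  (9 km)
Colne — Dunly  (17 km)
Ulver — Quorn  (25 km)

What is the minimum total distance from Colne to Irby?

Candidate routes:
Colne → Dunly → Ulver → Irby: 17+2+2 = 21
Colne → Marden → Ulver → Irby: 15+5+2 = 22
The minimum is 21 km via Colne → Dunly → Ulver → Irby.

21 km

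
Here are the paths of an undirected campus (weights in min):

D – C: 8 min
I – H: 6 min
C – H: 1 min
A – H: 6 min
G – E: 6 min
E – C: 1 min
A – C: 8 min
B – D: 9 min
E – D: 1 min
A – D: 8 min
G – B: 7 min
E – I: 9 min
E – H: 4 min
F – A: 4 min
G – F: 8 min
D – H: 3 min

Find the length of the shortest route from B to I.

18 min

Compare a few routes:
B → D → E → I: 9+1+9 = 19
B → D → H → I: 9+3+6 = 18
Cheapest is B → D → H → I at 18 min.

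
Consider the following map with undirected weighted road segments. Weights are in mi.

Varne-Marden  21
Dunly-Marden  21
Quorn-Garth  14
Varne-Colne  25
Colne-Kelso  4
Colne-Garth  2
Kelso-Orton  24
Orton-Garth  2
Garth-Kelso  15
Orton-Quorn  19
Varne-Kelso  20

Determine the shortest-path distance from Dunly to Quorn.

Candidate routes:
Dunly–Marden–Varne–Kelso–Colne–Garth–Orton–Quorn: 21+21+20+4+2+2+19 = 89
Dunly–Marden–Varne–Colne–Garth–Quorn: 21+21+25+2+14 = 83
Dunly–Marden–Varne–Colne–Garth–Orton–Quorn: 21+21+25+2+2+19 = 90
Dunly–Marden–Varne–Kelso–Colne–Garth–Quorn: 21+21+20+4+2+14 = 82
The minimum is 82 mi via Dunly–Marden–Varne–Kelso–Colne–Garth–Quorn.

82 mi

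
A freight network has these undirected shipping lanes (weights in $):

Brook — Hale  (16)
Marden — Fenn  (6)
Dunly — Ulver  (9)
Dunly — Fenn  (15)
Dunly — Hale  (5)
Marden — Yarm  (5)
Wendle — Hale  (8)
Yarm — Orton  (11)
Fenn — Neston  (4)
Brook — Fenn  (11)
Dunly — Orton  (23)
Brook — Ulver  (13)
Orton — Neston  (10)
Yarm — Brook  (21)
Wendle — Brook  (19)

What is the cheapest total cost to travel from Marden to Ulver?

$30

Running Dijkstra from Marden:
Marden: 0
Yarm: 5  (via Marden)
Fenn: 6  (via Marden)
Neston: 10  (via Fenn)
Orton: 16  (via Yarm)
Brook: 17  (via Fenn)
Dunly: 21  (via Fenn)
Hale: 26  (via Dunly)
Ulver: 30  (via Brook)
Shortest route: Marden–Fenn–Brook–Ulver = $30.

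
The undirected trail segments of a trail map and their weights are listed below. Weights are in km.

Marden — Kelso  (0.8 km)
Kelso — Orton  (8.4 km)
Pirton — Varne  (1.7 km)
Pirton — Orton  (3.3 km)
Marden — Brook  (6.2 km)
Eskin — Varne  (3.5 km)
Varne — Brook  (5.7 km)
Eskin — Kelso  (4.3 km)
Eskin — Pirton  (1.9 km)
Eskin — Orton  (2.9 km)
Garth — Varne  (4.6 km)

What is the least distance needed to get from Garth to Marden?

Compare a few routes:
Garth - Varne - Brook - Marden: 4.6+5.7+6.2 = 16.5
Garth - Varne - Eskin - Kelso - Marden: 4.6+3.5+4.3+0.8 = 13.2
Garth - Varne - Pirton - Eskin - Kelso - Marden: 4.6+1.7+1.9+4.3+0.8 = 13.3
Cheapest is Garth - Varne - Eskin - Kelso - Marden at 13.2 km.

13.2 km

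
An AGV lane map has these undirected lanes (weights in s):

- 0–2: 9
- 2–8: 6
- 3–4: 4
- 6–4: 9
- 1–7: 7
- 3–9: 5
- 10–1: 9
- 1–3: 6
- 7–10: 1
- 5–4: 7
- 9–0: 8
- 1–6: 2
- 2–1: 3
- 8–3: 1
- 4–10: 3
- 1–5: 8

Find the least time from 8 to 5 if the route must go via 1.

15 s

Shortest 8→1: 8 → 3 → 1 = 7
Best 1 to 5: 1 → 5 costing 8
Total via 1: 7 + 8 = 15 s.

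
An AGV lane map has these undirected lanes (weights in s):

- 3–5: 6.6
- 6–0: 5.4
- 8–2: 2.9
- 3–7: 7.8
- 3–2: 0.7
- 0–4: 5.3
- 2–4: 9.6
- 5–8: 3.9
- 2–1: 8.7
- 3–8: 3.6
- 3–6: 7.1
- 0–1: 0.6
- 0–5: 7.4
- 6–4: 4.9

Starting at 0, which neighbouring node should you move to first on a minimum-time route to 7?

1

Compare a few routes:
0 → 5 → 3 → 7: 7.4+6.6+7.8 = 21.8
0 → 6 → 3 → 7: 5.4+7.1+7.8 = 20.3
0 → 5 → 8 → 2 → 3 → 7: 7.4+3.9+2.9+0.7+7.8 = 22.7
0 → 1 → 2 → 3 → 7: 0.6+8.7+0.7+7.8 = 17.8
The minimum is 17.8 s via 0 → 1 → 2 → 3 → 7.
So from 0 the first move is to 1.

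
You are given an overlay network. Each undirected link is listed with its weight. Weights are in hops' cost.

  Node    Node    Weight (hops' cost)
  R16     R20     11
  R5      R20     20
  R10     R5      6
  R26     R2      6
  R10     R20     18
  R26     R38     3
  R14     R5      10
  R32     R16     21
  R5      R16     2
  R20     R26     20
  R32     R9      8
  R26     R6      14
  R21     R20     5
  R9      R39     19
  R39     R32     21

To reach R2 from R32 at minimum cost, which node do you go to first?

Enumerating some paths:
R32–R16–R5–R20–R26–R2: 21+2+20+20+6 = 69
R32–R16–R20–R26–R2: 21+11+20+6 = 58
Cheapest is R32–R16–R20–R26–R2 at 58 hops' cost.
So from R32 the first move is to R16.

R16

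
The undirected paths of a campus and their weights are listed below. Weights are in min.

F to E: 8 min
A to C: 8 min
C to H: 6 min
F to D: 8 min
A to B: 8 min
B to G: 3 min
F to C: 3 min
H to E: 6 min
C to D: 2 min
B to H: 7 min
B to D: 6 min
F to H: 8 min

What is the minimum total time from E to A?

Settle nodes by increasing distance from E:
E: 0
H: 6  (via E)
F: 8  (via E)
C: 11  (via F)
B: 13  (via H)
D: 13  (via C)
G: 16  (via B)
A: 19  (via C)
Shortest route: E–F–C–A = 19 min.

19 min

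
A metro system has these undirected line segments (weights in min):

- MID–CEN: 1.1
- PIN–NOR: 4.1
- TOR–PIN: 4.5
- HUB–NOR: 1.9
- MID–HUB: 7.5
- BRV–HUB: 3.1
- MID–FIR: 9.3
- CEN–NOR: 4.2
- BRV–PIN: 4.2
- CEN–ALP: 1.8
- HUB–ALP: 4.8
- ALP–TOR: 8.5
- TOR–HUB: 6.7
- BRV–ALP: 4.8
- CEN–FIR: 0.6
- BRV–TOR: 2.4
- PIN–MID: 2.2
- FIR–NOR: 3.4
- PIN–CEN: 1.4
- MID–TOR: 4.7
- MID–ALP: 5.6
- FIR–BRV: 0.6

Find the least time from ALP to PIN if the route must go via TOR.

9.9 min

Best ALP to TOR: ALP–CEN–FIR–BRV–TOR costing 5.4
Best TOR to PIN: TOR–PIN costing 4.5
Total via TOR: 5.4 + 4.5 = 9.9 min.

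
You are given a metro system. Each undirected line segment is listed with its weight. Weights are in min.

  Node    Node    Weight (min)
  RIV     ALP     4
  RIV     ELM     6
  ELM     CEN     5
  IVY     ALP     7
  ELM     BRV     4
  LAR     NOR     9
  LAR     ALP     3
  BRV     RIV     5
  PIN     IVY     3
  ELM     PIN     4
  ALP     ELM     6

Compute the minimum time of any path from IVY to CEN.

12 min

Shortest distances from IVY:
IVY: 0
PIN: 3  (via IVY)
ELM: 7  (via PIN)
ALP: 7  (via IVY)
LAR: 10  (via ALP)
BRV: 11  (via ELM)
RIV: 11  (via ALP)
CEN: 12  (via ELM)
Shortest route: IVY → PIN → ELM → CEN = 12 min.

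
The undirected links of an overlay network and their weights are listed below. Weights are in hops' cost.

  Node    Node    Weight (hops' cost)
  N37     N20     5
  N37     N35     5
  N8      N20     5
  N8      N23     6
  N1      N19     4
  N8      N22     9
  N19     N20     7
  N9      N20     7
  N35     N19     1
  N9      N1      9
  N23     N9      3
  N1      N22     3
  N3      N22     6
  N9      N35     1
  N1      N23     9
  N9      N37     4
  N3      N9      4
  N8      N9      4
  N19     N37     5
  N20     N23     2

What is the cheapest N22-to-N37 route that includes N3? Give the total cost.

Shortest N22→N3: N22–N3 = 6
Shortest N3→N37: N3–N9–N37 = 8
Total via N3: 6 + 8 = 14 hops' cost.

14 hops' cost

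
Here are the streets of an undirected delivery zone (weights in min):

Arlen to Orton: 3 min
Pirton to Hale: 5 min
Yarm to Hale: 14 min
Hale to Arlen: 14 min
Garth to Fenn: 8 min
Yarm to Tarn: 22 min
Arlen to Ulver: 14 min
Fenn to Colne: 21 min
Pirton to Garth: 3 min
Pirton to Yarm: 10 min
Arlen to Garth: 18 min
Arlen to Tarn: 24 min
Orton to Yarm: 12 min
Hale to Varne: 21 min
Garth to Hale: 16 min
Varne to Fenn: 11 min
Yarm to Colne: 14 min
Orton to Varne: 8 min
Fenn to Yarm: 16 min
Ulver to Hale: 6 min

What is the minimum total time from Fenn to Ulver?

Compare a few routes:
Fenn → Garth → Pirton → Hale → Ulver: 8+3+5+6 = 22
Fenn → Garth → Hale → Ulver: 8+16+6 = 30
Fenn → Yarm → Hale → Ulver: 16+14+6 = 36
Cheapest is Fenn → Garth → Pirton → Hale → Ulver at 22 min.

22 min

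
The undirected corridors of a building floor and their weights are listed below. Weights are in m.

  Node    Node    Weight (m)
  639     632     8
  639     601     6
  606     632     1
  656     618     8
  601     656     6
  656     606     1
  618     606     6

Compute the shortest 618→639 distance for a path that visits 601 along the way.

Best 618 to 601: 618–606–656–601 costing 13
Shortest 601→639: 601–639 = 6
Total via 601: 13 + 6 = 19 m.

19 m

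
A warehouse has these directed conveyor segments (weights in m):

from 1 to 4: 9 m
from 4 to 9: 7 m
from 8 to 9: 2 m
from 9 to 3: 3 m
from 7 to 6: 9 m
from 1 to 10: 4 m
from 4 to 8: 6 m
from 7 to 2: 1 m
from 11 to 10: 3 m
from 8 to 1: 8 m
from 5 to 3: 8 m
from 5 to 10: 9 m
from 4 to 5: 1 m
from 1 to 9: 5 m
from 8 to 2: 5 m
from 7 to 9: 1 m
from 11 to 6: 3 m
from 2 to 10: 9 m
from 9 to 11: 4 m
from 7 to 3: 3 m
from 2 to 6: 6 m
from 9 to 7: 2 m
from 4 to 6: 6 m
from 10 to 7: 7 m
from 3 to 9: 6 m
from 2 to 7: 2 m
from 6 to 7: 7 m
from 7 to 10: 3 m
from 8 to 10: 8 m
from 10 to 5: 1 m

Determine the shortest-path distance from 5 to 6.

21 m

Enumerating some paths:
5 → 10 → 7 → 2 → 6: 9+7+1+6 = 23
5 → 3 → 9 → 7 → 2 → 6: 8+6+2+1+6 = 23
5 → 3 → 9 → 11 → 6: 8+6+4+3 = 21
The minimum is 21 m via 5 → 3 → 9 → 11 → 6.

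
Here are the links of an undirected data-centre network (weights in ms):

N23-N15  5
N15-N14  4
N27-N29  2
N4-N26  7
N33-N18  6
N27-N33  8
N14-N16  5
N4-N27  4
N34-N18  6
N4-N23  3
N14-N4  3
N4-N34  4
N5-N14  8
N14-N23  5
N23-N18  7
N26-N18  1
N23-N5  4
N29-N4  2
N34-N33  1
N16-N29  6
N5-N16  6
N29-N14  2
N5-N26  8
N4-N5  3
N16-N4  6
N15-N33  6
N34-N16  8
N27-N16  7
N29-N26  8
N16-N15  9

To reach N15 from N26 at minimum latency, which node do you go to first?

Compare a few routes:
N26 → N18 → N33 → N15: 1+6+6 = 13
N26 → N18 → N34 → N33 → N15: 1+6+1+6 = 14
Cheapest is N26 → N18 → N33 → N15 at 13 ms.
So from N26 the first move is to N18.

N18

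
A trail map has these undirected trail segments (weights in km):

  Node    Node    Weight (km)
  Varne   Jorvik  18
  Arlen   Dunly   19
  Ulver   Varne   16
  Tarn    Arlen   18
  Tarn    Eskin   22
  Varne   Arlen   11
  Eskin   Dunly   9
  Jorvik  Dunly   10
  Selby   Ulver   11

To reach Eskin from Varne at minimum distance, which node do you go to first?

Jorvik

Enumerating some paths:
Varne → Arlen → Tarn → Eskin: 11+18+22 = 51
Varne → Jorvik → Dunly → Arlen → Tarn → Eskin: 18+10+19+18+22 = 87
Varne → Jorvik → Dunly → Eskin: 18+10+9 = 37
Varne → Arlen → Dunly → Eskin: 11+19+9 = 39
Cheapest is Varne → Jorvik → Dunly → Eskin at 37 km.
So from Varne the first move is to Jorvik.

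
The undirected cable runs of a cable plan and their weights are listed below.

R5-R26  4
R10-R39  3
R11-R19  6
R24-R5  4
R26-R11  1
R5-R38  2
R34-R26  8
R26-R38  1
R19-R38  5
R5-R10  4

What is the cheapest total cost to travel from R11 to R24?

Enumerating some paths:
R11 → R26 → R38 → R5 → R24: 1+1+2+4 = 8
R11 → R26 → R5 → R24: 1+4+4 = 9
R11 → R19 → R38 → R5 → R24: 6+5+2+4 = 17
The minimum is 8 via R11 → R26 → R38 → R5 → R24.

8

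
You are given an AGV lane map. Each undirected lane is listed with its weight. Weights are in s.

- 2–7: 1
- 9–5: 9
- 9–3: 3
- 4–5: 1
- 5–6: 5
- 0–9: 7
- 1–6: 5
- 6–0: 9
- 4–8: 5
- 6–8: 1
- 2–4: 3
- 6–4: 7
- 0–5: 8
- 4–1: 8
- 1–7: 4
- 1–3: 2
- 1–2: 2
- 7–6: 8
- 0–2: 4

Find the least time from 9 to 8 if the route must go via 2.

Best 9 to 2: 9–3–1–2 costing 7
Best 2 to 8: 2–4–8 costing 8
Total via 2: 7 + 8 = 15 s.

15 s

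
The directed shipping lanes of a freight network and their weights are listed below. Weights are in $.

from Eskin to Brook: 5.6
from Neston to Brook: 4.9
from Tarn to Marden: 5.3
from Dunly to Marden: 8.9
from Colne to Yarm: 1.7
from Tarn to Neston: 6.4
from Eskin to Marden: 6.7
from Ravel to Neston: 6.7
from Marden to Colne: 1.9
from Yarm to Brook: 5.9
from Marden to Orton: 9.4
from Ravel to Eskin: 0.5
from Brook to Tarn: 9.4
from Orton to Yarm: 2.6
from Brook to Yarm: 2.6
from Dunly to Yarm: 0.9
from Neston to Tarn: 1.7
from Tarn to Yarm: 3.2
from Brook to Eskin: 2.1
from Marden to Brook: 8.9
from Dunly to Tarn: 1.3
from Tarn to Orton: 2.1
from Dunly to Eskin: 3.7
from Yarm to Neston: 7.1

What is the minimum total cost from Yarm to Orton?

$10.9

Running Dijkstra from Yarm:
Yarm: 0
Brook: 5.9  (via Yarm)
Neston: 7.1  (via Yarm)
Eskin: 8  (via Brook)
Tarn: 8.8  (via Neston)
Orton: 10.9  (via Tarn)
Shortest route: Yarm–Neston–Tarn–Orton = $10.9.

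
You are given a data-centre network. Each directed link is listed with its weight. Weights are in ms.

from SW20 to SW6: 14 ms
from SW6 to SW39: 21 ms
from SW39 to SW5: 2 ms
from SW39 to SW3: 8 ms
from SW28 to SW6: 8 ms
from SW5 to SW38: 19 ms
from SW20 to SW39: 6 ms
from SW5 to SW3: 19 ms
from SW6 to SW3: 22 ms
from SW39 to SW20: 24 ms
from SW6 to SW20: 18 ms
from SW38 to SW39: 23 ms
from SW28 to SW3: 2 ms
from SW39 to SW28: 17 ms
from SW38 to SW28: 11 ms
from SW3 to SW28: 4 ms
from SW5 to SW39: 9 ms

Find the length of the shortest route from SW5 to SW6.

29 ms

Compare a few routes:
SW5–SW39–SW28–SW6: 9+17+8 = 34
SW5–SW39–SW3–SW28–SW6: 9+8+4+8 = 29
SW5–SW3–SW28–SW6: 19+4+8 = 31
Cheapest is SW5–SW39–SW3–SW28–SW6 at 29 ms.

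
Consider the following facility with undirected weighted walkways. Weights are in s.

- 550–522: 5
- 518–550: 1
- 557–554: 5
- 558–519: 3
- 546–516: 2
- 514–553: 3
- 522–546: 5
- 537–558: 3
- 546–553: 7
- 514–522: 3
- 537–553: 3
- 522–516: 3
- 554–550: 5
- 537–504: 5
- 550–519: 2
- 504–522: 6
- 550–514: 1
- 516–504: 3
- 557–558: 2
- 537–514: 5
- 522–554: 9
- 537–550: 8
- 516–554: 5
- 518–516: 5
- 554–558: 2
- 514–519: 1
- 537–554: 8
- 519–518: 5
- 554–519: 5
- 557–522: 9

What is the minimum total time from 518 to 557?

8 s

Shortest distances from 518:
518: 0
550: 1  (via 518)
514: 2  (via 550)
519: 3  (via 550)
516: 5  (via 518)
522: 5  (via 514)
553: 5  (via 514)
554: 6  (via 550)
558: 6  (via 519)
537: 7  (via 514)
546: 7  (via 516)
504: 8  (via 516)
557: 8  (via 558)
Shortest route: 518 → 550 → 519 → 558 → 557 = 8 s.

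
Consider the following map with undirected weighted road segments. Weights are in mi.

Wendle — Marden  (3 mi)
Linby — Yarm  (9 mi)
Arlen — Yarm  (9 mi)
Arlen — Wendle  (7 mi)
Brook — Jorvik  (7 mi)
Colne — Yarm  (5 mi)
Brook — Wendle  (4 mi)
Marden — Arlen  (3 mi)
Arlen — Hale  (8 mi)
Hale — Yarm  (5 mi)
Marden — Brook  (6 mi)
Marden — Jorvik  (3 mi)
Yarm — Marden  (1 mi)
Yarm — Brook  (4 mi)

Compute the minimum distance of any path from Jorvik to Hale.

Enumerating some paths:
Jorvik → Marden → Yarm → Hale: 3+1+5 = 9
Jorvik → Marden → Arlen → Hale: 3+3+8 = 14
Jorvik → Brook → Yarm → Hale: 7+4+5 = 16
Cheapest is Jorvik → Marden → Yarm → Hale at 9 mi.

9 mi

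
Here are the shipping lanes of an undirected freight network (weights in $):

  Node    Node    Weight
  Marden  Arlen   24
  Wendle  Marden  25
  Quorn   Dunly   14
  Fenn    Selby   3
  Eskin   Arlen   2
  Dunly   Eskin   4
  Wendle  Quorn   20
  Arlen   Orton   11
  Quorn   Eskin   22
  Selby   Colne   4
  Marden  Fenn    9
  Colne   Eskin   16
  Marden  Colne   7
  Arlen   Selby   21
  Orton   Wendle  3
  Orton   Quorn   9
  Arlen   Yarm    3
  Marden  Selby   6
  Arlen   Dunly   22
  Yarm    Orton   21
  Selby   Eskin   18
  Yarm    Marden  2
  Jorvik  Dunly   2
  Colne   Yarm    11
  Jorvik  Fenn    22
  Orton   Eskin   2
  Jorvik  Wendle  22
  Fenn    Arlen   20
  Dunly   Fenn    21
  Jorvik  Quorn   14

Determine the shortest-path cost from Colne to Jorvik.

$20

Candidate routes:
Colne → Selby → Marden → Yarm → Arlen → Eskin → Dunly → Jorvik: 4+6+2+3+2+4+2 = 23
Colne → Marden → Yarm → Arlen → Eskin → Dunly → Jorvik: 7+2+3+2+4+2 = 20
Colne → Eskin → Dunly → Jorvik: 16+4+2 = 22
Colne → Yarm → Arlen → Eskin → Dunly → Jorvik: 11+3+2+4+2 = 22
Cheapest is Colne → Marden → Yarm → Arlen → Eskin → Dunly → Jorvik at $20.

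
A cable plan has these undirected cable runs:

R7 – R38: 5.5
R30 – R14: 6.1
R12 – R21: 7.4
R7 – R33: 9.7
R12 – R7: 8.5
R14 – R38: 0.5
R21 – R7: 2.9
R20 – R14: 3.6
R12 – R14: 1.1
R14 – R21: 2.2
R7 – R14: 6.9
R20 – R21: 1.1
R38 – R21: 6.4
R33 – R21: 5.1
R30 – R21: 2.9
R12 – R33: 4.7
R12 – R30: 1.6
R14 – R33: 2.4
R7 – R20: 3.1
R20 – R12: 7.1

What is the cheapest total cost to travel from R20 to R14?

Compare a few routes:
R20 → R14: 3.6 = 3.6
R20 → R21 → R14: 1.1+2.2 = 3.3
Cheapest is R20 → R21 → R14 at 3.3.

3.3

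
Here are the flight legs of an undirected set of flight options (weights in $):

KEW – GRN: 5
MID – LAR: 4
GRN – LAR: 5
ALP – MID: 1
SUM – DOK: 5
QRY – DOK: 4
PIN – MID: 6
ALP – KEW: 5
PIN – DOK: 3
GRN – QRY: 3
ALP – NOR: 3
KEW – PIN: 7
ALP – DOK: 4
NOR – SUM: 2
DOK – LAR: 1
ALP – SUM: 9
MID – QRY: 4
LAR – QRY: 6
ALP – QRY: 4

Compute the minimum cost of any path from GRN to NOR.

$10

Candidate routes:
GRN–QRY–ALP–NOR: 3+4+3 = 10
GRN–QRY–MID–ALP–NOR: 3+4+1+3 = 11
Cheapest is GRN–QRY–ALP–NOR at $10.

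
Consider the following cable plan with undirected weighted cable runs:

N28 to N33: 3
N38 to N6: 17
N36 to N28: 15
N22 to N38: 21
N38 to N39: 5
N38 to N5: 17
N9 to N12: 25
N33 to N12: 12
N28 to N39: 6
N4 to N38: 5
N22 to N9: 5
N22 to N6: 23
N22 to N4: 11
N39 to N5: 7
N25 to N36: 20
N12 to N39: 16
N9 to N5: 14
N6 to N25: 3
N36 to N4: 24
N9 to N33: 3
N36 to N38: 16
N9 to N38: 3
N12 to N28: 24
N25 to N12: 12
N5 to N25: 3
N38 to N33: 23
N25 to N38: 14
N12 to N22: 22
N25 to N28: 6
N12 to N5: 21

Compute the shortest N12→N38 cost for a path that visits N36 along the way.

46

Shortest N12→N36: N12–N33–N28–N36 = 30
Shortest N36→N38: N36–N38 = 16
Total via N36: 30 + 16 = 46.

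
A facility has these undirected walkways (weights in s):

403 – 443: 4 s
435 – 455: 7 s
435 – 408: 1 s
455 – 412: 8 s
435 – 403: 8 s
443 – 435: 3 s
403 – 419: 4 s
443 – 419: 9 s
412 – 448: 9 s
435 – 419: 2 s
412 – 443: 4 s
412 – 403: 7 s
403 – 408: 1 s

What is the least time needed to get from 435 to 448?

Running Dijkstra from 435:
435: 0
408: 1  (via 435)
403: 2  (via 408)
419: 2  (via 435)
443: 3  (via 435)
412: 7  (via 443)
455: 7  (via 435)
448: 16  (via 412)
Shortest route: 435–443–412–448 = 16 s.

16 s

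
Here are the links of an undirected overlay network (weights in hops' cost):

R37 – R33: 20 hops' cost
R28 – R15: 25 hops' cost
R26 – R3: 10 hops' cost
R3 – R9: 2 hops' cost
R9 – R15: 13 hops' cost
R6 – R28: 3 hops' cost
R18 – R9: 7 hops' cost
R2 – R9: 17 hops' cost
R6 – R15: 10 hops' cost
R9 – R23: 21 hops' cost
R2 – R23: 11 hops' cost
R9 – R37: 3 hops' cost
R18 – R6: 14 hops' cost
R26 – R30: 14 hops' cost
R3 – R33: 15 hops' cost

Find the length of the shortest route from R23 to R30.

Running Dijkstra from R23:
R23: 0
R2: 11  (via R23)
R9: 21  (via R23)
R3: 23  (via R9)
R37: 24  (via R9)
R18: 28  (via R9)
R26: 33  (via R3)
R15: 34  (via R9)
R33: 38  (via R3)
R6: 42  (via R18)
R28: 45  (via R6)
R30: 47  (via R26)
Shortest route: R23 → R9 → R3 → R26 → R30 = 47 hops' cost.

47 hops' cost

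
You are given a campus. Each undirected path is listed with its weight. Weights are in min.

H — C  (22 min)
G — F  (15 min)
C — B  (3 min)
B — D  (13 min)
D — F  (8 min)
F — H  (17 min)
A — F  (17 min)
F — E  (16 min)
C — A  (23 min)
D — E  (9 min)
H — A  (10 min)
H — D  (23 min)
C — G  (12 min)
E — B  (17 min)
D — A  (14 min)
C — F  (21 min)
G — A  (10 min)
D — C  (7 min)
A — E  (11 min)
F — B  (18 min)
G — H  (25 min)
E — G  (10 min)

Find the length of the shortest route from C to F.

Candidate routes:
C → D → F: 7+8 = 15
C → B → D → F: 3+13+8 = 24
C → B → F: 3+18 = 21
C → F: 21 = 21
Cheapest is C → D → F at 15 min.

15 min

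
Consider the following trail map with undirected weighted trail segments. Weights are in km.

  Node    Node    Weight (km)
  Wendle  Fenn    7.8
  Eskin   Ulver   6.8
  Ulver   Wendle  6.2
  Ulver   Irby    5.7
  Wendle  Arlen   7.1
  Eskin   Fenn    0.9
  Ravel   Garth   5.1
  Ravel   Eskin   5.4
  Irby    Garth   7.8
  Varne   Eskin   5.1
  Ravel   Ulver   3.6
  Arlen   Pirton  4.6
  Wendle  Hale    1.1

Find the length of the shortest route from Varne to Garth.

Running Dijkstra from Varne:
Varne: 0
Eskin: 5.1  (via Varne)
Fenn: 6  (via Eskin)
Ravel: 10.5  (via Eskin)
Ulver: 11.9  (via Eskin)
Wendle: 13.8  (via Fenn)
Hale: 14.9  (via Wendle)
Garth: 15.6  (via Ravel)
Shortest route: Varne–Eskin–Ravel–Garth = 15.6 km.

15.6 km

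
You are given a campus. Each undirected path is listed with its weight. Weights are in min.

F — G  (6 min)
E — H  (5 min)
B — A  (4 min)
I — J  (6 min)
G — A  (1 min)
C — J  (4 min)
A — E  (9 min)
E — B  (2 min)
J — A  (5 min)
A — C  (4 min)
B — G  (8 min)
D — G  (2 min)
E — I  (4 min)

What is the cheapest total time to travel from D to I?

13 min

Shortest distances from D:
D: 0
G: 2  (via D)
A: 3  (via G)
B: 7  (via A)
C: 7  (via A)
F: 8  (via G)
J: 8  (via A)
E: 9  (via B)
I: 13  (via E)
Shortest route: D–G–A–B–E–I = 13 min.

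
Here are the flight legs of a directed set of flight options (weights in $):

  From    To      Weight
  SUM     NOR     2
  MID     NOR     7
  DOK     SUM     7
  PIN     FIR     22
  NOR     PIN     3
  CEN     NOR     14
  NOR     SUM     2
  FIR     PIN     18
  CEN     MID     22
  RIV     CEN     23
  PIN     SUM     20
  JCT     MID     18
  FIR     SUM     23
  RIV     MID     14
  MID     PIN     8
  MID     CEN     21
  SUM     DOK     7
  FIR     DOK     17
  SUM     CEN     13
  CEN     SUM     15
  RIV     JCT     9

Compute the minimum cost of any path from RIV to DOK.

Compare a few routes:
RIV - JCT - MID - NOR - SUM - DOK: 9+18+7+2+7 = 43
RIV - MID - NOR - SUM - DOK: 14+7+2+7 = 30
The minimum is $30 via RIV - MID - NOR - SUM - DOK.

$30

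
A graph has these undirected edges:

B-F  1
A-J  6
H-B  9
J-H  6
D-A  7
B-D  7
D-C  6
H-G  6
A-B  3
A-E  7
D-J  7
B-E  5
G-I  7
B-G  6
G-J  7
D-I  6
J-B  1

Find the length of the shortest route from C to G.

19

Enumerating some paths:
C–D–I–G: 6+6+7 = 19
C–D–J–B–G: 6+7+1+6 = 20
C–D–B–J–G: 6+7+1+7 = 21
C–D–J–G: 6+7+7 = 20
The minimum is 19 via C–D–I–G.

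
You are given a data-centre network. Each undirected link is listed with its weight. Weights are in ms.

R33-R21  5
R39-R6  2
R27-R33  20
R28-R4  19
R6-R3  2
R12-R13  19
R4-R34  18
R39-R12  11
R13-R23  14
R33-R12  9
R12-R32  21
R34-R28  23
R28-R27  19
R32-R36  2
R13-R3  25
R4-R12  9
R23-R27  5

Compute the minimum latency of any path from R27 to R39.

Enumerating some paths:
R27–R23–R13–R3–R6–R39: 5+14+25+2+2 = 48
R27–R33–R12–R39: 20+9+11 = 40
The minimum is 40 ms via R27–R33–R12–R39.

40 ms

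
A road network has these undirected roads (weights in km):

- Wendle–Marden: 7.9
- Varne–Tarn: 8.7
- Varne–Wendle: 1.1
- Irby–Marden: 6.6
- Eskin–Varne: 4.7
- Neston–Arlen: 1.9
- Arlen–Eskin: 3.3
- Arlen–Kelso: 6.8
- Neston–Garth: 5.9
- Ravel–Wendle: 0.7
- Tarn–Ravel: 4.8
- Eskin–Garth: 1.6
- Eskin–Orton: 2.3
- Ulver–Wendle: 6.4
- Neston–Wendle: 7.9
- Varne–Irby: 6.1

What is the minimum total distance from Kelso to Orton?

Shortest distances from Kelso:
Kelso: 0
Arlen: 6.8  (via Kelso)
Neston: 8.7  (via Arlen)
Eskin: 10.1  (via Arlen)
Garth: 11.7  (via Eskin)
Orton: 12.4  (via Eskin)
Shortest route: Kelso → Arlen → Eskin → Orton = 12.4 km.

12.4 km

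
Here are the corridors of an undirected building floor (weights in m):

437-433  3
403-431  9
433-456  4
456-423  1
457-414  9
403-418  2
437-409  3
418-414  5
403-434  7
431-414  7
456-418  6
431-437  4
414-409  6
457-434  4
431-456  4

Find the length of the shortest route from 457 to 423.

20 m

Settle nodes by increasing distance from 457:
457: 0
434: 4  (via 457)
414: 9  (via 457)
403: 11  (via 434)
418: 13  (via 403)
409: 15  (via 414)
431: 16  (via 414)
437: 18  (via 409)
456: 19  (via 418)
423: 20  (via 456)
Shortest route: 457 → 434 → 403 → 418 → 456 → 423 = 20 m.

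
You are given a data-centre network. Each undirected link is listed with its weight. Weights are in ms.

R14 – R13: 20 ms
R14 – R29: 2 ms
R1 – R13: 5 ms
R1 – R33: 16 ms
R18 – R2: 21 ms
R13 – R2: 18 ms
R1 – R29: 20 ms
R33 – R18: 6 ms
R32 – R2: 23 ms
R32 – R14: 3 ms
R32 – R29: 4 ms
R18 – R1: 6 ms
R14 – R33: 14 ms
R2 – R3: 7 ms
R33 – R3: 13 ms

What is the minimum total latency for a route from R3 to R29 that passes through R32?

34 ms

Shortest R3→R32: R3 → R2 → R32 = 30
Shortest R32→R29: R32 → R29 = 4
Total via R32: 30 + 4 = 34 ms.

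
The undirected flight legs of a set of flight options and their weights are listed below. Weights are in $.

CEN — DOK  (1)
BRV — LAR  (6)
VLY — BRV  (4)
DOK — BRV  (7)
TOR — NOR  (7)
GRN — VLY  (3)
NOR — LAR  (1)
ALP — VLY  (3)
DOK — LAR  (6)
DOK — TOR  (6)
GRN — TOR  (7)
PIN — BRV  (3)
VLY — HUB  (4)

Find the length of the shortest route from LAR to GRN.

Enumerating some paths:
LAR–BRV–VLY–GRN: 6+4+3 = 13
LAR–NOR–TOR–GRN: 1+7+7 = 15
The minimum is $13 via LAR–BRV–VLY–GRN.

$13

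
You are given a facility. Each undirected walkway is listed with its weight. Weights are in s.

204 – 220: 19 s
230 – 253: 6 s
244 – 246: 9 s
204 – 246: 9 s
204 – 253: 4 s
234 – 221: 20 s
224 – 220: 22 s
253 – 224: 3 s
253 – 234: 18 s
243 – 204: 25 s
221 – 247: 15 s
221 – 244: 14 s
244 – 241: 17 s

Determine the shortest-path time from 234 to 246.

Settle nodes by increasing distance from 234:
234: 0
253: 18  (via 234)
221: 20  (via 234)
224: 21  (via 253)
204: 22  (via 253)
230: 24  (via 253)
246: 31  (via 204)
Shortest route: 234 → 253 → 204 → 246 = 31 s.

31 s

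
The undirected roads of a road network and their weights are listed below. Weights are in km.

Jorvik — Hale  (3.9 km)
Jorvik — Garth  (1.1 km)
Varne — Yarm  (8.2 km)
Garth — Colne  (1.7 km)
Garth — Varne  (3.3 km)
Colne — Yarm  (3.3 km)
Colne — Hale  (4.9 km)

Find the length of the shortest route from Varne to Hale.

Shortest distances from Varne:
Varne: 0
Garth: 3.3  (via Varne)
Jorvik: 4.4  (via Garth)
Colne: 5  (via Garth)
Yarm: 8.2  (via Varne)
Hale: 8.3  (via Jorvik)
Shortest route: Varne–Garth–Jorvik–Hale = 8.3 km.

8.3 km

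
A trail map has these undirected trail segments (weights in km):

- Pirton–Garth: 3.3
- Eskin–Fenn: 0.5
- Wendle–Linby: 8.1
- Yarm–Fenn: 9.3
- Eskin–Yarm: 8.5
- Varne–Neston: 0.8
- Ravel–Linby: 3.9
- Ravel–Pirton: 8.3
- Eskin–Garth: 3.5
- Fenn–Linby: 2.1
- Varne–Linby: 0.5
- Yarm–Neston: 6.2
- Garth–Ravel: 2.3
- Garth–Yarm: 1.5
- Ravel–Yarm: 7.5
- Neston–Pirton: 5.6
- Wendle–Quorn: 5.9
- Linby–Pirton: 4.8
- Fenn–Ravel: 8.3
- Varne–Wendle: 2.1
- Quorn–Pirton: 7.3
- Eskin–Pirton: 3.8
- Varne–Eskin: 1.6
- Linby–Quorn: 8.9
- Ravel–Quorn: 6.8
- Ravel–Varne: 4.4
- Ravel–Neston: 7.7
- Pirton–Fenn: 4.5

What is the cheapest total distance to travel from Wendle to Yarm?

8.7 km

Running Dijkstra from Wendle:
Wendle: 0
Varne: 2.1  (via Wendle)
Linby: 2.6  (via Varne)
Neston: 2.9  (via Varne)
Eskin: 3.7  (via Varne)
Fenn: 4.2  (via Eskin)
Quorn: 5.9  (via Wendle)
Ravel: 6.5  (via Varne)
Garth: 7.2  (via Eskin)
Pirton: 7.4  (via Linby)
Yarm: 8.7  (via Garth)
Shortest route: Wendle–Varne–Eskin–Garth–Yarm = 8.7 km.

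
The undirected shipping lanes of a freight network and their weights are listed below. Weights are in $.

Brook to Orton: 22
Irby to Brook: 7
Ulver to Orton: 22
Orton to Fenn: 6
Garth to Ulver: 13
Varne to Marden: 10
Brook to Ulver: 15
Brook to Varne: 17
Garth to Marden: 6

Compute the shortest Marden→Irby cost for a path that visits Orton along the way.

Best Marden to Orton: Marden → Garth → Ulver → Orton costing 41
Shortest Orton→Irby: Orton → Brook → Irby = 29
Total via Orton: 41 + 29 = $70.

$70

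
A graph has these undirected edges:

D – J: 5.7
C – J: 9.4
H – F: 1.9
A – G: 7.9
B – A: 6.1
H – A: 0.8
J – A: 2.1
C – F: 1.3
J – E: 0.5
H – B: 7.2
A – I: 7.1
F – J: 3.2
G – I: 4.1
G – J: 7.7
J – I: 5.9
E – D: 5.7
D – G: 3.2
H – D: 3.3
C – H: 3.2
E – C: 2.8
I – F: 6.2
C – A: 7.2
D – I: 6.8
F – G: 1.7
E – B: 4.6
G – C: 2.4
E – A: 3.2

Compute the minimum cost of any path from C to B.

7.4

Running Dijkstra from C:
C: 0
F: 1.3  (via C)
G: 2.4  (via C)
E: 2.8  (via C)
H: 3.2  (via C)
J: 3.3  (via E)
A: 4  (via H)
D: 5.6  (via G)
I: 6.5  (via G)
B: 7.4  (via E)
Shortest route: C → E → B = 7.4.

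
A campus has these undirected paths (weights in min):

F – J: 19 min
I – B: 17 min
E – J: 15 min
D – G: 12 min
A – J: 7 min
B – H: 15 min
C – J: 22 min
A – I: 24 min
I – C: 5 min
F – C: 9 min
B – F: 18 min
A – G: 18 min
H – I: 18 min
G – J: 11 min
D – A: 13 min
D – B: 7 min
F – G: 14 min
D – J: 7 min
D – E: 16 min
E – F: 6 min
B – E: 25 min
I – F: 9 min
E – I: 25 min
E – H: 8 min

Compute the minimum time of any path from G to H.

Compare a few routes:
G → F → E → H: 14+6+8 = 28
G → D → B → H: 12+7+15 = 34
G → J → E → H: 11+15+8 = 34
The minimum is 28 min via G → F → E → H.

28 min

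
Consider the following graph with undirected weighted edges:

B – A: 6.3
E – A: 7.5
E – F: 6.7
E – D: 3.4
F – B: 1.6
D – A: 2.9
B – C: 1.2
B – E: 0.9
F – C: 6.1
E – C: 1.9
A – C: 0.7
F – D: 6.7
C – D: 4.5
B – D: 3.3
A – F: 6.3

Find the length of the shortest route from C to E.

1.9

Settle nodes by increasing distance from C:
C: 0
A: 0.7  (via C)
B: 1.2  (via C)
E: 1.9  (via C)
Shortest route: C → E = 1.9.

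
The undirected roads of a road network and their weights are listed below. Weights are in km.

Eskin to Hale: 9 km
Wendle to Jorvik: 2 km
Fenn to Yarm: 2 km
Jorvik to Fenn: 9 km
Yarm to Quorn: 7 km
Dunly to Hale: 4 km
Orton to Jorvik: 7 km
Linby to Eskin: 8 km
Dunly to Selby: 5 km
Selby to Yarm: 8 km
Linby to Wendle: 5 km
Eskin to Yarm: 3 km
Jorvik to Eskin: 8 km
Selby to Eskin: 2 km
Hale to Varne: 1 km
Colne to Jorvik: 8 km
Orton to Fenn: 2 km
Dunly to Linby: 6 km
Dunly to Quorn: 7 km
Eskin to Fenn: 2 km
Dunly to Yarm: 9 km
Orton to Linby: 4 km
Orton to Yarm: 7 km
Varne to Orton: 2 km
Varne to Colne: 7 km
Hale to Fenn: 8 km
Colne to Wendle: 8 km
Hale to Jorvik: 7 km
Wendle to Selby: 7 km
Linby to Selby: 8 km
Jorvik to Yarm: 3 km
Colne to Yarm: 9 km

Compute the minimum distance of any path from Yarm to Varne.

6 km

Running Dijkstra from Yarm:
Yarm: 0
Fenn: 2  (via Yarm)
Eskin: 3  (via Yarm)
Jorvik: 3  (via Yarm)
Orton: 4  (via Fenn)
Selby: 5  (via Eskin)
Wendle: 5  (via Jorvik)
Varne: 6  (via Orton)
Shortest route: Yarm → Fenn → Orton → Varne = 6 km.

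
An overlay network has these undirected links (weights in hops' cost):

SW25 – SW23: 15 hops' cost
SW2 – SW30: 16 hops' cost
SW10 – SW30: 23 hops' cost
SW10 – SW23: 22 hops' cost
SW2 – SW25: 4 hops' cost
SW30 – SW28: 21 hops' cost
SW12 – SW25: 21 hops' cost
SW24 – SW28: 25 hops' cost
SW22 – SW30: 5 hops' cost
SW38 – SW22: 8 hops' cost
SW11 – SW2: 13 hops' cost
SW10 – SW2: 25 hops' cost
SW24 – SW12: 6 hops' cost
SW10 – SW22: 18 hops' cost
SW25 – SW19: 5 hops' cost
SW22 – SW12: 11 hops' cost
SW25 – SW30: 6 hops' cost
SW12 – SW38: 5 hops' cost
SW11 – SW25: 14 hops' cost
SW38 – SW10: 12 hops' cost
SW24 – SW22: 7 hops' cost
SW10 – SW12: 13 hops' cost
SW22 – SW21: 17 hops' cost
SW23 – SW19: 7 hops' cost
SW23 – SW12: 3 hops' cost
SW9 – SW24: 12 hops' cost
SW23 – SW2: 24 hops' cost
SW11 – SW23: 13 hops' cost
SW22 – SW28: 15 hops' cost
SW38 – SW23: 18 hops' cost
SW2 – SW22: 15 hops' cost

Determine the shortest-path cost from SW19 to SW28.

31 hops' cost

Candidate routes:
SW19 - SW25 - SW30 - SW22 - SW28: 5+6+5+15 = 31
SW19 - SW25 - SW30 - SW28: 5+6+21 = 32
The minimum is 31 hops' cost via SW19 - SW25 - SW30 - SW22 - SW28.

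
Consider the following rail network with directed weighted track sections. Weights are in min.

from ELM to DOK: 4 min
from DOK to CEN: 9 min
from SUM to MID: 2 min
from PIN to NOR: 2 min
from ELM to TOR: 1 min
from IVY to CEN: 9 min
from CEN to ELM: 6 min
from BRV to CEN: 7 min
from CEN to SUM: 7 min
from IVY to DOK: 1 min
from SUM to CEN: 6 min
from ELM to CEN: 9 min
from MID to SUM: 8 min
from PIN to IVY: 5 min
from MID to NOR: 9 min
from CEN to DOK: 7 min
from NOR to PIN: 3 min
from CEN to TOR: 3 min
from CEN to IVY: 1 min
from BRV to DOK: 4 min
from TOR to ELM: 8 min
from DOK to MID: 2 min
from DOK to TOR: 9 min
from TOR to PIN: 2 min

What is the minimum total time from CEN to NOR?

7 min

Settle nodes by increasing distance from CEN:
CEN: 0
IVY: 1  (via CEN)
DOK: 2  (via IVY)
TOR: 3  (via CEN)
MID: 4  (via DOK)
PIN: 5  (via TOR)
ELM: 6  (via CEN)
NOR: 7  (via PIN)
Shortest route: CEN → TOR → PIN → NOR = 7 min.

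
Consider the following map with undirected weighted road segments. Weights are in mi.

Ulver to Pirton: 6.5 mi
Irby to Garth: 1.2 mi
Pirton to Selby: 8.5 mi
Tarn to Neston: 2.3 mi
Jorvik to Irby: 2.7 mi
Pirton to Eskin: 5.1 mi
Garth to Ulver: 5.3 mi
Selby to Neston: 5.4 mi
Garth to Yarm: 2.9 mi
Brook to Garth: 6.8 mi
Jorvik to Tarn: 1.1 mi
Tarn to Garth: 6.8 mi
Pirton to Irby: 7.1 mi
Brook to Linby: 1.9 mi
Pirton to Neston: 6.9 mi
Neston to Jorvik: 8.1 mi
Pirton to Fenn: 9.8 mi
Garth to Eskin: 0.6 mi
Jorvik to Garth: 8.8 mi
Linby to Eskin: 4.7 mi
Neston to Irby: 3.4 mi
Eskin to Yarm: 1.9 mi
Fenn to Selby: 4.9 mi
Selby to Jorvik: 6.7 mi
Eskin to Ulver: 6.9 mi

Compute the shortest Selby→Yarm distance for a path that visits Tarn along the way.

Shortest Selby→Tarn: Selby → Neston → Tarn = 7.7
Shortest Tarn→Yarm: Tarn → Jorvik → Irby → Garth → Eskin → Yarm = 7.5
Total via Tarn: 7.7 + 7.5 = 15.2 mi.

15.2 mi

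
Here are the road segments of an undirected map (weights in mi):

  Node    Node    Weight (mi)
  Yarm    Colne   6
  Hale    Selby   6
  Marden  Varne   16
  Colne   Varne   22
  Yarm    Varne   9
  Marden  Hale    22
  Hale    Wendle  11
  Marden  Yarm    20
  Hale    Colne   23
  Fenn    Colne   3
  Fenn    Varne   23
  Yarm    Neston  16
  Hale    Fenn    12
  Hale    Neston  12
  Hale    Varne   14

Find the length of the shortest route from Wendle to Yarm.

Compare a few routes:
Wendle → Hale → Fenn → Colne → Yarm: 11+12+3+6 = 32
Wendle → Hale → Varne → Yarm: 11+14+9 = 34
Cheapest is Wendle → Hale → Fenn → Colne → Yarm at 32 mi.

32 mi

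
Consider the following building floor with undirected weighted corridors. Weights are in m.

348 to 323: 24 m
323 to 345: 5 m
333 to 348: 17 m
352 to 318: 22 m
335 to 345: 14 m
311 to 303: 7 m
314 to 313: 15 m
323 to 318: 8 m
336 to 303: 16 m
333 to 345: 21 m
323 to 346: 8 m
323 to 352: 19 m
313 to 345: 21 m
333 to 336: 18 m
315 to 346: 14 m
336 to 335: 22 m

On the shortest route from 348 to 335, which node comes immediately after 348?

Enumerating some paths:
348 - 333 - 336 - 335: 17+18+22 = 57
348 - 323 - 345 - 335: 24+5+14 = 43
348 - 333 - 345 - 335: 17+21+14 = 52
348 - 323 - 345 - 333 - 336 - 335: 24+5+21+18+22 = 90
The minimum is 43 m via 348 - 323 - 345 - 335.
So from 348 the first move is to 323.

323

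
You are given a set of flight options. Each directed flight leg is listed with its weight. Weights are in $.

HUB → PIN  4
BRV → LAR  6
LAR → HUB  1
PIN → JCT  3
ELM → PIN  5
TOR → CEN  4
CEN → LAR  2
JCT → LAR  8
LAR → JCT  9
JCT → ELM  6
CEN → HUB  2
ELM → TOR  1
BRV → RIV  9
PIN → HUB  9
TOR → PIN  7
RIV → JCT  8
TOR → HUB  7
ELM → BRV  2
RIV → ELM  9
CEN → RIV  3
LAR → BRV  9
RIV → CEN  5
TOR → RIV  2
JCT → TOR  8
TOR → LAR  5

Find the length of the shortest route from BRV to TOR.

$19

Compare a few routes:
BRV → RIV → ELM → TOR: 9+9+1 = 19
BRV → LAR → HUB → PIN → JCT → ELM → TOR: 6+1+4+3+6+1 = 21
Cheapest is BRV → RIV → ELM → TOR at $19.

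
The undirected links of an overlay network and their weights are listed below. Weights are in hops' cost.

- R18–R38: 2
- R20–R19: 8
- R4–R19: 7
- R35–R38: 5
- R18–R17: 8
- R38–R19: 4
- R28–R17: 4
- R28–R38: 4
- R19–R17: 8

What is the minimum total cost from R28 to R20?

Settle nodes by increasing distance from R28:
R28: 0
R38: 4  (via R28)
R17: 4  (via R28)
R18: 6  (via R38)
R19: 8  (via R38)
R35: 9  (via R38)
R4: 15  (via R19)
R20: 16  (via R19)
Shortest route: R28 → R38 → R19 → R20 = 16 hops' cost.

16 hops' cost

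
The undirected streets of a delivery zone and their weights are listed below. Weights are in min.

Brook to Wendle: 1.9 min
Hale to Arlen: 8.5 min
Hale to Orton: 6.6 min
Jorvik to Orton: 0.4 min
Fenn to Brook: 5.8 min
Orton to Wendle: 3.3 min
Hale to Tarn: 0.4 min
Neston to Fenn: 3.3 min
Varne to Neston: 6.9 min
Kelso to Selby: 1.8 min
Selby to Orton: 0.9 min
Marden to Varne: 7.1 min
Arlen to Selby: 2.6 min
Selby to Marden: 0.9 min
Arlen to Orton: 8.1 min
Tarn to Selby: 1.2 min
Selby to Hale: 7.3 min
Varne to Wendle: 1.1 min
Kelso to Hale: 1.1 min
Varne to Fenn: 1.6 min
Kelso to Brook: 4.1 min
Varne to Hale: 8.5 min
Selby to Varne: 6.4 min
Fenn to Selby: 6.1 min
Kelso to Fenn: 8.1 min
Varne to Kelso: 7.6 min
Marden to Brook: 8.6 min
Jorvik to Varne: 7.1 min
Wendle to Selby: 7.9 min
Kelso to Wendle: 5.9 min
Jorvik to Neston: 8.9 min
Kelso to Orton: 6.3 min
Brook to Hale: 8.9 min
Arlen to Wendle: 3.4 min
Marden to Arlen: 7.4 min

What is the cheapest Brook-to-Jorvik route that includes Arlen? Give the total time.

Shortest Brook→Arlen: Brook → Wendle → Arlen = 5.3
Best Arlen to Jorvik: Arlen → Selby → Orton → Jorvik costing 3.9
Total via Arlen: 5.3 + 3.9 = 9.2 min.

9.2 min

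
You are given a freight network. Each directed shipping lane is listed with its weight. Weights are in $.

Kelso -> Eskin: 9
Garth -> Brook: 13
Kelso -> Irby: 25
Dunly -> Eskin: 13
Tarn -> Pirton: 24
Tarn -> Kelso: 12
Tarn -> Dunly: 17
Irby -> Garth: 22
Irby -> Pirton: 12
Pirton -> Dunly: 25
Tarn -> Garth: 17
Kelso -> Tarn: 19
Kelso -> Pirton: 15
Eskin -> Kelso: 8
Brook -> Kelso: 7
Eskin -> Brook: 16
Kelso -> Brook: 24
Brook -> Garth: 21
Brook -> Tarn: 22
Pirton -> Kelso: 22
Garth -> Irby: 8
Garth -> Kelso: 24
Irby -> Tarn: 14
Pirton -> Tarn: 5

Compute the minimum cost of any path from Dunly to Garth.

$50

Settle nodes by increasing distance from Dunly:
Dunly: 0
Eskin: 13  (via Dunly)
Kelso: 21  (via Eskin)
Brook: 29  (via Eskin)
Pirton: 36  (via Kelso)
Tarn: 40  (via Kelso)
Irby: 46  (via Kelso)
Garth: 50  (via Brook)
Shortest route: Dunly → Eskin → Brook → Garth = $50.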